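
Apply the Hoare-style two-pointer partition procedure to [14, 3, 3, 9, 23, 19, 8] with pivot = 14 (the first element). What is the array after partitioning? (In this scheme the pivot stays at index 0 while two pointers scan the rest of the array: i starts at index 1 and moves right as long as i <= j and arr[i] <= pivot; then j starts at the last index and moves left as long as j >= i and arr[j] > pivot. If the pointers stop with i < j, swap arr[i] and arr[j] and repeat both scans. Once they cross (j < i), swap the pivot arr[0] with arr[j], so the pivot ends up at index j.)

Hoare-style two-pointer partition with pivot = 14:

Initial array: [14, 3, 3, 9, 23, 19, 8]

Pointers start at i = 1, j = 6.
i stops at index 4 (arr[4]=23 > 14), j stops at index 6 (arr[6]=8 <= 14): swap arr[4] and arr[6], array becomes [14, 3, 3, 9, 8, 19, 23]
i ends at 5, j ends at 4: the pointers have crossed (j < i), so scanning stops.

Swap pivot arr[0] with arr[4] to place pivot at position 4: [8, 3, 3, 9, 14, 19, 23]
Pivot position: 4

After partitioning with pivot 14, the array becomes [8, 3, 3, 9, 14, 19, 23]. The pivot is placed at index 4. All elements to the left of the pivot are <= 14, and all elements to the right are > 14.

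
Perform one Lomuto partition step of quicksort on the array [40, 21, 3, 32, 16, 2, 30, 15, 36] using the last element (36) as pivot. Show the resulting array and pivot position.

Lomuto partition with pivot = 36:

Initial array: [40, 21, 3, 32, 16, 2, 30, 15, 36]

arr[0]=40 > 36: no swap
arr[1]=21 <= 36: swap with position 0, array becomes [21, 40, 3, 32, 16, 2, 30, 15, 36]
arr[2]=3 <= 36: swap with position 1, array becomes [21, 3, 40, 32, 16, 2, 30, 15, 36]
arr[3]=32 <= 36: swap with position 2, array becomes [21, 3, 32, 40, 16, 2, 30, 15, 36]
arr[4]=16 <= 36: swap with position 3, array becomes [21, 3, 32, 16, 40, 2, 30, 15, 36]
arr[5]=2 <= 36: swap with position 4, array becomes [21, 3, 32, 16, 2, 40, 30, 15, 36]
arr[6]=30 <= 36: swap with position 5, array becomes [21, 3, 32, 16, 2, 30, 40, 15, 36]
arr[7]=15 <= 36: swap with position 6, array becomes [21, 3, 32, 16, 2, 30, 15, 40, 36]

Place pivot at position 7: [21, 3, 32, 16, 2, 30, 15, 36, 40]
Pivot position: 7

After partitioning with pivot 36, the array becomes [21, 3, 32, 16, 2, 30, 15, 36, 40]. The pivot is placed at index 7. All elements to the left of the pivot are <= 36, and all elements to the right are > 36.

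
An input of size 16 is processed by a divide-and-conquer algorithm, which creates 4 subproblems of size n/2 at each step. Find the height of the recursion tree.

For divide and conquer with division factor 2:

Problem sizes at each level:
Level 0: 16
Level 1: 8
Level 2: 4
Level 3: 2
Level 4: 1

The root is level 0 and the size-1 base case is level 4 (the tree spans levels 0 through 4, i.e. 5 levels counting the root), so the depth is the number of divisions: log_2(16) = 4

The recursion tree depth is log_2(16) = 4. At each level, the problem size is divided by 2, so it takes 4 divisions to reduce to a base case of size 1. The algorithm makes 4 recursive calls at each level.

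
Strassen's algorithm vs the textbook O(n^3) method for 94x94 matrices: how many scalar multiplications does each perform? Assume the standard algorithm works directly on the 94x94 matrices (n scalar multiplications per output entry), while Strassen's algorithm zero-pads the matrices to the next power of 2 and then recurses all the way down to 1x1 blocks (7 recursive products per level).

Matrix multiplication for 94x94 matrices:

Strassen's algorithm requires power-of-2 dimensions. Pad 94x94 to 128x128 (next power of 2).

Standard algorithm: 94^3 = 830584 multiplications
Strassen's algorithm: 7^(log2(128)) = 7^7 = 823543 multiplications
Savings: 830584 - 823543 = 7041 multiplications

Standard: 830584 multiplications (94^3). Strassen: 823543 multiplications (7^7, after padding to 128x128). Strassen reduces 8 recursive multiplications to 7 at each level.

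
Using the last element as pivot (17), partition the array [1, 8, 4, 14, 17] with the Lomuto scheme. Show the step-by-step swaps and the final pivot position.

Lomuto partition with pivot = 17:

Initial array: [1, 8, 4, 14, 17]

arr[0]=1 <= 17: swap with position 0, array becomes [1, 8, 4, 14, 17]
arr[1]=8 <= 17: swap with position 1, array becomes [1, 8, 4, 14, 17]
arr[2]=4 <= 17: swap with position 2, array becomes [1, 8, 4, 14, 17]
arr[3]=14 <= 17: swap with position 3, array becomes [1, 8, 4, 14, 17]

Place pivot at position 4: [1, 8, 4, 14, 17]
Pivot position: 4

After partitioning with pivot 17, the array becomes [1, 8, 4, 14, 17]. The pivot is placed at index 4. All elements to the left of the pivot are <= 17, and all elements to the right are > 17.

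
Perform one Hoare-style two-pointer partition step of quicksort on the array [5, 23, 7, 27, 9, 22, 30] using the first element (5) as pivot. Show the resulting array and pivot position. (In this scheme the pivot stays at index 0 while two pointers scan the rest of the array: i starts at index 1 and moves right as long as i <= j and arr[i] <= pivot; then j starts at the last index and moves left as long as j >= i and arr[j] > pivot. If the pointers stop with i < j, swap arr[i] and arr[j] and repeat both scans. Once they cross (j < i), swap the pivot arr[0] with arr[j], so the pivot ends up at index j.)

Hoare-style two-pointer partition with pivot = 5:

Initial array: [5, 23, 7, 27, 9, 22, 30]

Pointers start at i = 1, j = 6.
i ends at 1, j ends at 0: the pointers have crossed (j < i), so scanning stops.

j = 0, so swapping arr[0] with arr[j] leaves the pivot at position 0: [5, 23, 7, 27, 9, 22, 30]
Pivot position: 0

After partitioning with pivot 5, the array becomes [5, 23, 7, 27, 9, 22, 30]. The pivot is placed at index 0. All elements to the left of the pivot are <= 5, and all elements to the right are > 5.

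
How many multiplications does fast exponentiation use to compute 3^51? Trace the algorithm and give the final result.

Computing 3^51 by squaring (build up from 3^1; each line after the first costs one multiplication):

3^1 = 3
3^2 = (3^1)^2 = 3^2 = 9
3^3 = 3 * 3^2 = 3 * 9 = 27
3^6 = (3^3)^2 = 27^2 = 729
3^12 = (3^6)^2 = 729^2 = 531441
3^24 = (3^12)^2 = 531441^2 = 282429536481
3^25 = 3 * 3^24 = 3 * 282429536481 = 847288609443
3^50 = (3^25)^2 = 847288609443^2 = 717897987691852588770249
3^51 = 3 * 3^50 = 3 * 717897987691852588770249 = 2153693963075557766310747

Result: 2153693963075557766310747
Multiplications needed: 8 (8 lines after 3^1)

3^51 = 2153693963075557766310747. Using exponentiation by squaring, this requires 8 multiplications. The key idea: if the exponent is even, square the half-power; if odd, multiply by the base once.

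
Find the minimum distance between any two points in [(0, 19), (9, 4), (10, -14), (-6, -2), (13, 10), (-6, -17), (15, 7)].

Computing all pairwise distances among 7 points:

d((0, 19), (9, 4)) = 17.4929
d((0, 19), (10, -14)) = 34.4819
d((0, 19), (-6, -2)) = 21.8403
d((0, 19), (13, 10)) = 15.8114
d((0, 19), (-6, -17)) = 36.4966
d((0, 19), (15, 7)) = 19.2094
d((9, 4), (10, -14)) = 18.0278
d((9, 4), (-6, -2)) = 16.1555
d((9, 4), (13, 10)) = 7.2111
d((9, 4), (-6, -17)) = 25.807
d((9, 4), (15, 7)) = 6.7082
d((10, -14), (-6, -2)) = 20.0
d((10, -14), (13, 10)) = 24.1868
d((10, -14), (-6, -17)) = 16.2788
d((10, -14), (15, 7)) = 21.587
d((-6, -2), (13, 10)) = 22.4722
d((-6, -2), (-6, -17)) = 15.0
d((-6, -2), (15, 7)) = 22.8473
d((13, 10), (-6, -17)) = 33.0151
d((13, 10), (15, 7)) = 3.6056 <-- minimum
d((-6, -17), (15, 7)) = 31.8904

Closest pair: (13, 10) and (15, 7) with distance 3.6056

The closest pair is (13, 10) and (15, 7) with Euclidean distance 3.6056. For 7 points, brute-force pairwise comparison is shown above. For large n, the divide-and-conquer algorithm (sort by x, recurse on halves, check the dividing strip) achieves O(n log n).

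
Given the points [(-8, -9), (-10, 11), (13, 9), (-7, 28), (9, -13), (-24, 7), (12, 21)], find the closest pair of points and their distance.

Computing all pairwise distances among 7 points:

d((-8, -9), (-10, 11)) = 20.0998
d((-8, -9), (13, 9)) = 27.6586
d((-8, -9), (-7, 28)) = 37.0135
d((-8, -9), (9, -13)) = 17.4642
d((-8, -9), (-24, 7)) = 22.6274
d((-8, -9), (12, 21)) = 36.0555
d((-10, 11), (13, 9)) = 23.0868
d((-10, 11), (-7, 28)) = 17.2627
d((-10, 11), (9, -13)) = 30.6105
d((-10, 11), (-24, 7)) = 14.5602
d((-10, 11), (12, 21)) = 24.1661
d((13, 9), (-7, 28)) = 27.5862
d((13, 9), (9, -13)) = 22.3607
d((13, 9), (-24, 7)) = 37.054
d((13, 9), (12, 21)) = 12.0416 <-- minimum
d((-7, 28), (9, -13)) = 44.0114
d((-7, 28), (-24, 7)) = 27.0185
d((-7, 28), (12, 21)) = 20.2485
d((9, -13), (-24, 7)) = 38.5876
d((9, -13), (12, 21)) = 34.1321
d((-24, 7), (12, 21)) = 38.6264

Closest pair: (13, 9) and (12, 21) with distance 12.0416

The closest pair is (13, 9) and (12, 21) with Euclidean distance 12.0416. For 7 points, brute-force pairwise comparison is shown above. For large n, the divide-and-conquer algorithm (sort by x, recurse on halves, check the dividing strip) achieves O(n log n).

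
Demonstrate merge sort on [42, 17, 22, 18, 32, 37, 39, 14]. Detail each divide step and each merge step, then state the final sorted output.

Merge sort trace:

Split: [42, 17, 22, 18, 32, 37, 39, 14] -> [42, 17, 22, 18] and [32, 37, 39, 14]
  Split: [42, 17, 22, 18] -> [42, 17] and [22, 18]
    Split: [42, 17] -> [42] and [17]
    Merge: [42] + [17] -> [17, 42]
    Split: [22, 18] -> [22] and [18]
    Merge: [22] + [18] -> [18, 22]
  Merge: [17, 42] + [18, 22] -> [17, 18, 22, 42]
  Split: [32, 37, 39, 14] -> [32, 37] and [39, 14]
    Split: [32, 37] -> [32] and [37]
    Merge: [32] + [37] -> [32, 37]
    Split: [39, 14] -> [39] and [14]
    Merge: [39] + [14] -> [14, 39]
  Merge: [32, 37] + [14, 39] -> [14, 32, 37, 39]
Merge: [17, 18, 22, 42] + [14, 32, 37, 39] -> [14, 17, 18, 22, 32, 37, 39, 42]

Final sorted array: [14, 17, 18, 22, 32, 37, 39, 42]

The merge sort proceeds by recursively splitting the array and merging sorted halves.
After all merges, the sorted array is [14, 17, 18, 22, 32, 37, 39, 42].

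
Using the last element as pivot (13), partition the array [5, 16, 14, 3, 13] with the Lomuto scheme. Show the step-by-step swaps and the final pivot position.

Lomuto partition with pivot = 13:

Initial array: [5, 16, 14, 3, 13]

arr[0]=5 <= 13: swap with position 0, array becomes [5, 16, 14, 3, 13]
arr[1]=16 > 13: no swap
arr[2]=14 > 13: no swap
arr[3]=3 <= 13: swap with position 1, array becomes [5, 3, 14, 16, 13]

Place pivot at position 2: [5, 3, 13, 16, 14]
Pivot position: 2

After partitioning with pivot 13, the array becomes [5, 3, 13, 16, 14]. The pivot is placed at index 2. All elements to the left of the pivot are <= 13, and all elements to the right are > 13.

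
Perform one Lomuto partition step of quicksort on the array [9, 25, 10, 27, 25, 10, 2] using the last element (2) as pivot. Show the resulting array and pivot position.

Lomuto partition with pivot = 2:

Initial array: [9, 25, 10, 27, 25, 10, 2]

arr[0]=9 > 2: no swap
arr[1]=25 > 2: no swap
arr[2]=10 > 2: no swap
arr[3]=27 > 2: no swap
arr[4]=25 > 2: no swap
arr[5]=10 > 2: no swap

Place pivot at position 0: [2, 25, 10, 27, 25, 10, 9]
Pivot position: 0

After partitioning with pivot 2, the array becomes [2, 25, 10, 27, 25, 10, 9]. The pivot is placed at index 0. All elements to the left of the pivot are <= 2, and all elements to the right are > 2.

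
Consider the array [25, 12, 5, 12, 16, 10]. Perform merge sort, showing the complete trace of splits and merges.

Merge sort trace:

Split: [25, 12, 5, 12, 16, 10] -> [25, 12, 5] and [12, 16, 10]
  Split: [25, 12, 5] -> [25] and [12, 5]
    Split: [12, 5] -> [12] and [5]
    Merge: [12] + [5] -> [5, 12]
  Merge: [25] + [5, 12] -> [5, 12, 25]
  Split: [12, 16, 10] -> [12] and [16, 10]
    Split: [16, 10] -> [16] and [10]
    Merge: [16] + [10] -> [10, 16]
  Merge: [12] + [10, 16] -> [10, 12, 16]
Merge: [5, 12, 25] + [10, 12, 16] -> [5, 10, 12, 12, 16, 25]

Final sorted array: [5, 10, 12, 12, 16, 25]

The merge sort proceeds by recursively splitting the array and merging sorted halves.
After all merges, the sorted array is [5, 10, 12, 12, 16, 25].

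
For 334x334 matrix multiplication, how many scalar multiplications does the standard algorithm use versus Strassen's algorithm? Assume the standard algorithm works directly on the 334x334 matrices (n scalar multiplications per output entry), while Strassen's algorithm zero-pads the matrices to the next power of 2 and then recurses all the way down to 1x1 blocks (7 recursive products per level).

Matrix multiplication for 334x334 matrices:

Strassen's algorithm requires power-of-2 dimensions. Pad 334x334 to 512x512 (next power of 2).

Standard algorithm: 334^3 = 37259704 multiplications
Strassen's algorithm: 7^(log2(512)) = 7^9 = 40353607 multiplications
Difference: 37259704 - 40353607 = -3093903 (Strassen uses MORE here due to padding overhead — for small or just-over-power-of-2 n, padding can outweigh the per-level savings)

Standard: 37259704 multiplications (334^3). Strassen: 40353607 multiplications (7^9, after padding to 512x512). Strassen reduces 8 recursive multiplications to 7 at each level.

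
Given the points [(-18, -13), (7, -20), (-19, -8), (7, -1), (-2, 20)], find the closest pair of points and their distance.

Computing all pairwise distances among 5 points:

d((-18, -13), (7, -20)) = 25.9615
d((-18, -13), (-19, -8)) = 5.099 <-- minimum
d((-18, -13), (7, -1)) = 27.7308
d((-18, -13), (-2, 20)) = 36.6742
d((7, -20), (-19, -8)) = 28.6356
d((7, -20), (7, -1)) = 19.0
d((7, -20), (-2, 20)) = 41.0
d((-19, -8), (7, -1)) = 26.9258
d((-19, -8), (-2, 20)) = 32.7567
d((7, -1), (-2, 20)) = 22.8473

Closest pair: (-18, -13) and (-19, -8) with distance 5.099

The closest pair is (-18, -13) and (-19, -8) with Euclidean distance 5.099. For 5 points, brute-force pairwise comparison is shown above. For large n, the divide-and-conquer algorithm (sort by x, recurse on halves, check the dividing strip) achieves O(n log n).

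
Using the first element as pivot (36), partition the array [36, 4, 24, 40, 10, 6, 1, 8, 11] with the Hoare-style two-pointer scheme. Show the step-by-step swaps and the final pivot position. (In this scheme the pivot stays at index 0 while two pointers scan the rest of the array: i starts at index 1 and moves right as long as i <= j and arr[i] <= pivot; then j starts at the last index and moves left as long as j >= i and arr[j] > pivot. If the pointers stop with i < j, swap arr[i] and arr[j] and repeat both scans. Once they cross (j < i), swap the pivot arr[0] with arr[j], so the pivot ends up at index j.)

Hoare-style two-pointer partition with pivot = 36:

Initial array: [36, 4, 24, 40, 10, 6, 1, 8, 11]

Pointers start at i = 1, j = 8.
i stops at index 3 (arr[3]=40 > 36), j stops at index 8 (arr[8]=11 <= 36): swap arr[3] and arr[8], array becomes [36, 4, 24, 11, 10, 6, 1, 8, 40]
i ends at 8, j ends at 7: the pointers have crossed (j < i), so scanning stops.

Swap pivot arr[0] with arr[7] to place pivot at position 7: [8, 4, 24, 11, 10, 6, 1, 36, 40]
Pivot position: 7

After partitioning with pivot 36, the array becomes [8, 4, 24, 11, 10, 6, 1, 36, 40]. The pivot is placed at index 7. All elements to the left of the pivot are <= 36, and all elements to the right are > 36.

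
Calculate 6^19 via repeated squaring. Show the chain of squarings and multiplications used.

Computing 6^19 by squaring (build up from 6^1; each line after the first costs one multiplication):

6^1 = 6
6^2 = (6^1)^2 = 6^2 = 36
6^4 = (6^2)^2 = 36^2 = 1296
6^8 = (6^4)^2 = 1296^2 = 1679616
6^9 = 6 * 6^8 = 6 * 1679616 = 10077696
6^18 = (6^9)^2 = 10077696^2 = 101559956668416
6^19 = 6 * 6^18 = 6 * 101559956668416 = 609359740010496

Result: 609359740010496
Multiplications needed: 6 (6 lines after 6^1)

6^19 = 609359740010496. Using exponentiation by squaring, this requires 6 multiplications. The key idea: if the exponent is even, square the half-power; if odd, multiply by the base once.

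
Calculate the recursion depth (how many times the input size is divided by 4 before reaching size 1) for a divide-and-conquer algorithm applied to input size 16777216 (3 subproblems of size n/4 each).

For divide and conquer with division factor 4:

Problem sizes at each level:
Level 0: 16777216
Level 1: 4194304
Level 2: 1048576
Level 3: 262144
Level 4: 65536
Level 5: 16384
Level 6: 4096
Level 7: 1024
Level 8: 256
Level 9: 64
Level 10: 16
Level 11: 4
Level 12: 1

The root is level 0 and the size-1 base case is level 12 (the tree spans levels 0 through 12, i.e. 13 levels counting the root), so the depth is the number of divisions: log_4(16777216) = 12

The recursion tree depth is log_4(16777216) = 12. At each level, the problem size is divided by 4, so it takes 12 divisions to reduce to a base case of size 1. The algorithm makes 3 recursive calls at each level.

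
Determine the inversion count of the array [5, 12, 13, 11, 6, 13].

Finding inversions in [5, 12, 13, 11, 6, 13]:

(1, 3): arr[1]=12 > arr[3]=11
(1, 4): arr[1]=12 > arr[4]=6
(2, 3): arr[2]=13 > arr[3]=11
(2, 4): arr[2]=13 > arr[4]=6
(3, 4): arr[3]=11 > arr[4]=6

Total inversions: 5

The array has 5 inversion(s): (1,3), (1,4), (2,3), (2,4), (3,4). Each pair (i,j) satisfies i < j and arr[i] > arr[j].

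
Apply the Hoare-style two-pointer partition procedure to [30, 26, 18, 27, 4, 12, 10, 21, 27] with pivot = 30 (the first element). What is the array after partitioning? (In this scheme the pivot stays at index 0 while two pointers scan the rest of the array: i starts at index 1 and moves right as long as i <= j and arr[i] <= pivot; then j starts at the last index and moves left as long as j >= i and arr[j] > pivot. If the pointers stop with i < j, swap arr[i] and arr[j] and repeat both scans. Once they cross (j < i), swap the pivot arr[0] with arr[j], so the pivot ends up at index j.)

Hoare-style two-pointer partition with pivot = 30:

Initial array: [30, 26, 18, 27, 4, 12, 10, 21, 27]

Pointers start at i = 1, j = 8.
i ends at 9, j ends at 8: the pointers have crossed (j < i), so scanning stops.

Swap pivot arr[0] with arr[8] to place pivot at position 8: [27, 26, 18, 27, 4, 12, 10, 21, 30]
Pivot position: 8

After partitioning with pivot 30, the array becomes [27, 26, 18, 27, 4, 12, 10, 21, 30]. The pivot is placed at index 8. All elements to the left of the pivot are <= 30, and all elements to the right are > 30.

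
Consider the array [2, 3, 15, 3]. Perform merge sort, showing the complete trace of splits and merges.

Merge sort trace:

Split: [2, 3, 15, 3] -> [2, 3] and [15, 3]
  Split: [2, 3] -> [2] and [3]
  Merge: [2] + [3] -> [2, 3]
  Split: [15, 3] -> [15] and [3]
  Merge: [15] + [3] -> [3, 15]
Merge: [2, 3] + [3, 15] -> [2, 3, 3, 15]

Final sorted array: [2, 3, 3, 15]

The merge sort proceeds by recursively splitting the array and merging sorted halves.
After all merges, the sorted array is [2, 3, 3, 15].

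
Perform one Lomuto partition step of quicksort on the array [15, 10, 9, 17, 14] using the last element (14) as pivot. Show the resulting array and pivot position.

Lomuto partition with pivot = 14:

Initial array: [15, 10, 9, 17, 14]

arr[0]=15 > 14: no swap
arr[1]=10 <= 14: swap with position 0, array becomes [10, 15, 9, 17, 14]
arr[2]=9 <= 14: swap with position 1, array becomes [10, 9, 15, 17, 14]
arr[3]=17 > 14: no swap

Place pivot at position 2: [10, 9, 14, 17, 15]
Pivot position: 2

After partitioning with pivot 14, the array becomes [10, 9, 14, 17, 15]. The pivot is placed at index 2. All elements to the left of the pivot are <= 14, and all elements to the right are > 14.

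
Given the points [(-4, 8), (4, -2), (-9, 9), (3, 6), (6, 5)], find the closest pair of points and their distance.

Computing all pairwise distances among 5 points:

d((-4, 8), (4, -2)) = 12.8062
d((-4, 8), (-9, 9)) = 5.099
d((-4, 8), (3, 6)) = 7.2801
d((-4, 8), (6, 5)) = 10.4403
d((4, -2), (-9, 9)) = 17.0294
d((4, -2), (3, 6)) = 8.0623
d((4, -2), (6, 5)) = 7.2801
d((-9, 9), (3, 6)) = 12.3693
d((-9, 9), (6, 5)) = 15.5242
d((3, 6), (6, 5)) = 3.1623 <-- minimum

Closest pair: (3, 6) and (6, 5) with distance 3.1623

The closest pair is (3, 6) and (6, 5) with Euclidean distance 3.1623. For 5 points, brute-force pairwise comparison is shown above. For large n, the divide-and-conquer algorithm (sort by x, recurse on halves, check the dividing strip) achieves O(n log n).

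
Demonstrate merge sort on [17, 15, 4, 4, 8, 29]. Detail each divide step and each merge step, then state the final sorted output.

Merge sort trace:

Split: [17, 15, 4, 4, 8, 29] -> [17, 15, 4] and [4, 8, 29]
  Split: [17, 15, 4] -> [17] and [15, 4]
    Split: [15, 4] -> [15] and [4]
    Merge: [15] + [4] -> [4, 15]
  Merge: [17] + [4, 15] -> [4, 15, 17]
  Split: [4, 8, 29] -> [4] and [8, 29]
    Split: [8, 29] -> [8] and [29]
    Merge: [8] + [29] -> [8, 29]
  Merge: [4] + [8, 29] -> [4, 8, 29]
Merge: [4, 15, 17] + [4, 8, 29] -> [4, 4, 8, 15, 17, 29]

Final sorted array: [4, 4, 8, 15, 17, 29]

The merge sort proceeds by recursively splitting the array and merging sorted halves.
After all merges, the sorted array is [4, 4, 8, 15, 17, 29].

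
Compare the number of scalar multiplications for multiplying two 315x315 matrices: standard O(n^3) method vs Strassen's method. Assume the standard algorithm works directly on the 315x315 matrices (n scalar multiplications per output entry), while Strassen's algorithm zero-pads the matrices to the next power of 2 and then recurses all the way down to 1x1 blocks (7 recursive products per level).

Matrix multiplication for 315x315 matrices:

Strassen's algorithm requires power-of-2 dimensions. Pad 315x315 to 512x512 (next power of 2).

Standard algorithm: 315^3 = 31255875 multiplications
Strassen's algorithm: 7^(log2(512)) = 7^9 = 40353607 multiplications
Difference: 31255875 - 40353607 = -9097732 (Strassen uses MORE here due to padding overhead — for small or just-over-power-of-2 n, padding can outweigh the per-level savings)

Standard: 31255875 multiplications (315^3). Strassen: 40353607 multiplications (7^9, after padding to 512x512). Strassen reduces 8 recursive multiplications to 7 at each level.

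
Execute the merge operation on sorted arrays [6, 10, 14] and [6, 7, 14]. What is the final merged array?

Merging process:

Compare 6 vs 6: take 6 from left. Merged: [6]
Compare 10 vs 6: take 6 from right. Merged: [6, 6]
Compare 10 vs 7: take 7 from right. Merged: [6, 6, 7]
Compare 10 vs 14: take 10 from left. Merged: [6, 6, 7, 10]
Compare 14 vs 14: take 14 from left. Merged: [6, 6, 7, 10, 14]
Append remaining from right: [14]. Merged: [6, 6, 7, 10, 14, 14]

Final merged array: [6, 6, 7, 10, 14, 14]
Total comparisons: 5

The merged array is [6, 6, 7, 10, 14, 14], requiring 5 comparisons. The merge step runs in O(n) time where n is the total number of elements.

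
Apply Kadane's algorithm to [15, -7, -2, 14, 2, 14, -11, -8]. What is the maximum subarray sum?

Using Kadane's algorithm on [15, -7, -2, 14, 2, 14, -11, -8]:

Scanning through the array:
Position 1 (value -7): max_ending_here = 8, max_so_far = 15
Position 2 (value -2): max_ending_here = 6, max_so_far = 15
Position 3 (value 14): max_ending_here = 20, max_so_far = 20
Position 4 (value 2): max_ending_here = 22, max_so_far = 22
Position 5 (value 14): max_ending_here = 36, max_so_far = 36
Position 6 (value -11): max_ending_here = 25, max_so_far = 36
Position 7 (value -8): max_ending_here = 17, max_so_far = 36

Maximum subarray: [15, -7, -2, 14, 2, 14]
Maximum sum: 36

The maximum subarray is [15, -7, -2, 14, 2, 14] with sum 36. This subarray runs from index 0 to index 5.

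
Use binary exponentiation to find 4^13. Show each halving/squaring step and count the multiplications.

Computing 4^13 by squaring (build up from 4^1; each line after the first costs one multiplication):

4^1 = 4
4^2 = (4^1)^2 = 4^2 = 16
4^3 = 4 * 4^2 = 4 * 16 = 64
4^6 = (4^3)^2 = 64^2 = 4096
4^12 = (4^6)^2 = 4096^2 = 16777216
4^13 = 4 * 4^12 = 4 * 16777216 = 67108864

Result: 67108864
Multiplications needed: 5 (5 lines after 4^1)

4^13 = 67108864. Using exponentiation by squaring, this requires 5 multiplications. The key idea: if the exponent is even, square the half-power; if odd, multiply by the base once.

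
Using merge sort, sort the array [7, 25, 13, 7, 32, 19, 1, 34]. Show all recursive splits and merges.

Merge sort trace:

Split: [7, 25, 13, 7, 32, 19, 1, 34] -> [7, 25, 13, 7] and [32, 19, 1, 34]
  Split: [7, 25, 13, 7] -> [7, 25] and [13, 7]
    Split: [7, 25] -> [7] and [25]
    Merge: [7] + [25] -> [7, 25]
    Split: [13, 7] -> [13] and [7]
    Merge: [13] + [7] -> [7, 13]
  Merge: [7, 25] + [7, 13] -> [7, 7, 13, 25]
  Split: [32, 19, 1, 34] -> [32, 19] and [1, 34]
    Split: [32, 19] -> [32] and [19]
    Merge: [32] + [19] -> [19, 32]
    Split: [1, 34] -> [1] and [34]
    Merge: [1] + [34] -> [1, 34]
  Merge: [19, 32] + [1, 34] -> [1, 19, 32, 34]
Merge: [7, 7, 13, 25] + [1, 19, 32, 34] -> [1, 7, 7, 13, 19, 25, 32, 34]

Final sorted array: [1, 7, 7, 13, 19, 25, 32, 34]

The merge sort proceeds by recursively splitting the array and merging sorted halves.
After all merges, the sorted array is [1, 7, 7, 13, 19, 25, 32, 34].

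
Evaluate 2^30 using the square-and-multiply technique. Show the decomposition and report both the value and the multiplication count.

Computing 2^30 by squaring (build up from 2^1; each line after the first costs one multiplication):

2^1 = 2
2^2 = (2^1)^2 = 2^2 = 4
2^3 = 2 * 2^2 = 2 * 4 = 8
2^6 = (2^3)^2 = 8^2 = 64
2^7 = 2 * 2^6 = 2 * 64 = 128
2^14 = (2^7)^2 = 128^2 = 16384
2^15 = 2 * 2^14 = 2 * 16384 = 32768
2^30 = (2^15)^2 = 32768^2 = 1073741824

Result: 1073741824
Multiplications needed: 7 (7 lines after 2^1)

2^30 = 1073741824. Using exponentiation by squaring, this requires 7 multiplications. The key idea: if the exponent is even, square the half-power; if odd, multiply by the base once.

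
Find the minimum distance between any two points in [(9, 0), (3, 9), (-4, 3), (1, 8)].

Computing all pairwise distances among 4 points:

d((9, 0), (3, 9)) = 10.8167
d((9, 0), (-4, 3)) = 13.3417
d((9, 0), (1, 8)) = 11.3137
d((3, 9), (-4, 3)) = 9.2195
d((3, 9), (1, 8)) = 2.2361 <-- minimum
d((-4, 3), (1, 8)) = 7.0711

Closest pair: (3, 9) and (1, 8) with distance 2.2361

The closest pair is (3, 9) and (1, 8) with Euclidean distance 2.2361. For 4 points, brute-force pairwise comparison is shown above. For large n, the divide-and-conquer algorithm (sort by x, recurse on halves, check the dividing strip) achieves O(n log n).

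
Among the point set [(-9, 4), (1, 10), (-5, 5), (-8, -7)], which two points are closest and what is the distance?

Computing all pairwise distances among 4 points:

d((-9, 4), (1, 10)) = 11.6619
d((-9, 4), (-5, 5)) = 4.1231 <-- minimum
d((-9, 4), (-8, -7)) = 11.0454
d((1, 10), (-5, 5)) = 7.8102
d((1, 10), (-8, -7)) = 19.2354
d((-5, 5), (-8, -7)) = 12.3693

Closest pair: (-9, 4) and (-5, 5) with distance 4.1231

The closest pair is (-9, 4) and (-5, 5) with Euclidean distance 4.1231. For 4 points, brute-force pairwise comparison is shown above. For large n, the divide-and-conquer algorithm (sort by x, recurse on halves, check the dividing strip) achieves O(n log n).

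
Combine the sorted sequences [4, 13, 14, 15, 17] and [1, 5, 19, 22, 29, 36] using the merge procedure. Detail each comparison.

Merging process:

Compare 4 vs 1: take 1 from right. Merged: [1]
Compare 4 vs 5: take 4 from left. Merged: [1, 4]
Compare 13 vs 5: take 5 from right. Merged: [1, 4, 5]
Compare 13 vs 19: take 13 from left. Merged: [1, 4, 5, 13]
Compare 14 vs 19: take 14 from left. Merged: [1, 4, 5, 13, 14]
Compare 15 vs 19: take 15 from left. Merged: [1, 4, 5, 13, 14, 15]
Compare 17 vs 19: take 17 from left. Merged: [1, 4, 5, 13, 14, 15, 17]
Append remaining from right: [19, 22, 29, 36]. Merged: [1, 4, 5, 13, 14, 15, 17, 19, 22, 29, 36]

Final merged array: [1, 4, 5, 13, 14, 15, 17, 19, 22, 29, 36]
Total comparisons: 7

The merged array is [1, 4, 5, 13, 14, 15, 17, 19, 22, 29, 36], requiring 7 comparisons. The merge step runs in O(n) time where n is the total number of elements.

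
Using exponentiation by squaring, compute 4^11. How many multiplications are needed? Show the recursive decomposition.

Computing 4^11 by squaring (build up from 4^1; each line after the first costs one multiplication):

4^1 = 4
4^2 = (4^1)^2 = 4^2 = 16
4^4 = (4^2)^2 = 16^2 = 256
4^5 = 4 * 4^4 = 4 * 256 = 1024
4^10 = (4^5)^2 = 1024^2 = 1048576
4^11 = 4 * 4^10 = 4 * 1048576 = 4194304

Result: 4194304
Multiplications needed: 5 (5 lines after 4^1)

4^11 = 4194304. Using exponentiation by squaring, this requires 5 multiplications. The key idea: if the exponent is even, square the half-power; if odd, multiply by the base once.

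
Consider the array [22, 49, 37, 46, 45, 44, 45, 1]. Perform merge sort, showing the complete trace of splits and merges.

Merge sort trace:

Split: [22, 49, 37, 46, 45, 44, 45, 1] -> [22, 49, 37, 46] and [45, 44, 45, 1]
  Split: [22, 49, 37, 46] -> [22, 49] and [37, 46]
    Split: [22, 49] -> [22] and [49]
    Merge: [22] + [49] -> [22, 49]
    Split: [37, 46] -> [37] and [46]
    Merge: [37] + [46] -> [37, 46]
  Merge: [22, 49] + [37, 46] -> [22, 37, 46, 49]
  Split: [45, 44, 45, 1] -> [45, 44] and [45, 1]
    Split: [45, 44] -> [45] and [44]
    Merge: [45] + [44] -> [44, 45]
    Split: [45, 1] -> [45] and [1]
    Merge: [45] + [1] -> [1, 45]
  Merge: [44, 45] + [1, 45] -> [1, 44, 45, 45]
Merge: [22, 37, 46, 49] + [1, 44, 45, 45] -> [1, 22, 37, 44, 45, 45, 46, 49]

Final sorted array: [1, 22, 37, 44, 45, 45, 46, 49]

The merge sort proceeds by recursively splitting the array and merging sorted halves.
After all merges, the sorted array is [1, 22, 37, 44, 45, 45, 46, 49].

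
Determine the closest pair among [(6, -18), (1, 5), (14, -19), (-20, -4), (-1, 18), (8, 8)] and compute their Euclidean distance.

Computing all pairwise distances among 6 points:

d((6, -18), (1, 5)) = 23.5372
d((6, -18), (14, -19)) = 8.0623
d((6, -18), (-20, -4)) = 29.5296
d((6, -18), (-1, 18)) = 36.6742
d((6, -18), (8, 8)) = 26.0768
d((1, 5), (14, -19)) = 27.2947
d((1, 5), (-20, -4)) = 22.8473
d((1, 5), (-1, 18)) = 13.1529
d((1, 5), (8, 8)) = 7.6158 <-- minimum
d((14, -19), (-20, -4)) = 37.1618
d((14, -19), (-1, 18)) = 39.9249
d((14, -19), (8, 8)) = 27.6586
d((-20, -4), (-1, 18)) = 29.0689
d((-20, -4), (8, 8)) = 30.4631
d((-1, 18), (8, 8)) = 13.4536

Closest pair: (1, 5) and (8, 8) with distance 7.6158

The closest pair is (1, 5) and (8, 8) with Euclidean distance 7.6158. For 6 points, brute-force pairwise comparison is shown above. For large n, the divide-and-conquer algorithm (sort by x, recurse on halves, check the dividing strip) achieves O(n log n).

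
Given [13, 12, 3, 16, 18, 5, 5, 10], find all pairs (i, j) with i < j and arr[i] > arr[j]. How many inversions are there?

Finding inversions in [13, 12, 3, 16, 18, 5, 5, 10]:

(0, 1): arr[0]=13 > arr[1]=12
(0, 2): arr[0]=13 > arr[2]=3
(0, 5): arr[0]=13 > arr[5]=5
(0, 6): arr[0]=13 > arr[6]=5
(0, 7): arr[0]=13 > arr[7]=10
(1, 2): arr[1]=12 > arr[2]=3
(1, 5): arr[1]=12 > arr[5]=5
(1, 6): arr[1]=12 > arr[6]=5
(1, 7): arr[1]=12 > arr[7]=10
(3, 5): arr[3]=16 > arr[5]=5
(3, 6): arr[3]=16 > arr[6]=5
(3, 7): arr[3]=16 > arr[7]=10
(4, 5): arr[4]=18 > arr[5]=5
(4, 6): arr[4]=18 > arr[6]=5
(4, 7): arr[4]=18 > arr[7]=10

Total inversions: 15

The array has 15 inversion(s): (0,1), (0,2), (0,5), (0,6), (0,7), (1,2), (1,5), (1,6), (1,7), (3,5), (3,6), (3,7), (4,5), (4,6), (4,7). Each pair (i,j) satisfies i < j and arr[i] > arr[j].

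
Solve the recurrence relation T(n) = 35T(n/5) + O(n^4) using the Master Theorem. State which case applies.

Master Theorem for T(n) = 35T(n/5) + O(n^4):

a = 35, b = 5, c = 4
log_b(a) = log_5(35) = 2.2091

Case 3: c = 4 > log_5(35) = 2.2091
T(n) = O(n^4) = O(n^4)

For T(n) = 35T(n/5) + O(n^4): log_5(35) = 2.2091. This is Case 3 of the Master Theorem (c > log_b(a), work dominated by root), giving O(n^4).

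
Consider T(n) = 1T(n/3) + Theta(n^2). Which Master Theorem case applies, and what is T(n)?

Master Theorem for T(n) = 1T(n/3) + O(n^2):

a = 1, b = 3, c = 2
log_b(a) = log_3(1) = 0.0000

Case 3: c = 2 > log_3(1) = 0.0000
T(n) = O(n^2) = O(n^2)

For T(n) = 1T(n/3) + O(n^2): log_3(1) = 0.0000. This is Case 3 of the Master Theorem (c > log_b(a), work dominated by root), giving O(n^2).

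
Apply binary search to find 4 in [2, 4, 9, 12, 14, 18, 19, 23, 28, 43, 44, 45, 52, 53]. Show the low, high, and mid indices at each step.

Binary search for 4 in [2, 4, 9, 12, 14, 18, 19, 23, 28, 43, 44, 45, 52, 53]:

lo=0, hi=13, mid=6, arr[mid]=19 -> 19 > 4, search left half
lo=0, hi=5, mid=2, arr[mid]=9 -> 9 > 4, search left half
lo=0, hi=1, mid=0, arr[mid]=2 -> 2 < 4, search right half
lo=1, hi=1, mid=1, arr[mid]=4 -> Found target at index 1!

Binary search finds 4 at index 1 after 4 comparisons. The search repeatedly halves the search space by comparing with the middle element.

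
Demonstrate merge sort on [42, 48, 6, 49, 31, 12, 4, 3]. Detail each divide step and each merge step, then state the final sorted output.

Merge sort trace:

Split: [42, 48, 6, 49, 31, 12, 4, 3] -> [42, 48, 6, 49] and [31, 12, 4, 3]
  Split: [42, 48, 6, 49] -> [42, 48] and [6, 49]
    Split: [42, 48] -> [42] and [48]
    Merge: [42] + [48] -> [42, 48]
    Split: [6, 49] -> [6] and [49]
    Merge: [6] + [49] -> [6, 49]
  Merge: [42, 48] + [6, 49] -> [6, 42, 48, 49]
  Split: [31, 12, 4, 3] -> [31, 12] and [4, 3]
    Split: [31, 12] -> [31] and [12]
    Merge: [31] + [12] -> [12, 31]
    Split: [4, 3] -> [4] and [3]
    Merge: [4] + [3] -> [3, 4]
  Merge: [12, 31] + [3, 4] -> [3, 4, 12, 31]
Merge: [6, 42, 48, 49] + [3, 4, 12, 31] -> [3, 4, 6, 12, 31, 42, 48, 49]

Final sorted array: [3, 4, 6, 12, 31, 42, 48, 49]

The merge sort proceeds by recursively splitting the array and merging sorted halves.
After all merges, the sorted array is [3, 4, 6, 12, 31, 42, 48, 49].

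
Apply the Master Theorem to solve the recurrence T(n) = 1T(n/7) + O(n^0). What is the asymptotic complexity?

Master Theorem for T(n) = 1T(n/7) + O(n^0):

a = 1, b = 7, c = 0
log_b(a) = log_7(1) = 0.0000

Case 2: c = 0 = log_7(1) = 0.0000
T(n) = O(n^0 log n) = O(log n)

For T(n) = 1T(n/7) + O(n^0): log_7(1) = 0.0000. This is Case 2 of the Master Theorem (c = log_b(a), equal work at all levels), giving O(log n).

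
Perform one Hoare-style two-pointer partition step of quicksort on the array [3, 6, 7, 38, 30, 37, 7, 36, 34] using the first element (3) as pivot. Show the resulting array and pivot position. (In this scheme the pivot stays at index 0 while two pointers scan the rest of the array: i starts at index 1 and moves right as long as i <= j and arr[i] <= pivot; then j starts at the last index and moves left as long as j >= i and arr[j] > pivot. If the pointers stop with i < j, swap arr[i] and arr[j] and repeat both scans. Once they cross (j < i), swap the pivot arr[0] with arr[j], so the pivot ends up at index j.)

Hoare-style two-pointer partition with pivot = 3:

Initial array: [3, 6, 7, 38, 30, 37, 7, 36, 34]

Pointers start at i = 1, j = 8.
i ends at 1, j ends at 0: the pointers have crossed (j < i), so scanning stops.

j = 0, so swapping arr[0] with arr[j] leaves the pivot at position 0: [3, 6, 7, 38, 30, 37, 7, 36, 34]
Pivot position: 0

After partitioning with pivot 3, the array becomes [3, 6, 7, 38, 30, 37, 7, 36, 34]. The pivot is placed at index 0. All elements to the left of the pivot are <= 3, and all elements to the right are > 3.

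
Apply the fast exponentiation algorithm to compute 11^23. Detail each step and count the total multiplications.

Computing 11^23 by squaring (build up from 11^1; each line after the first costs one multiplication):

11^1 = 11
11^2 = (11^1)^2 = 11^2 = 121
11^4 = (11^2)^2 = 121^2 = 14641
11^5 = 11 * 11^4 = 11 * 14641 = 161051
11^10 = (11^5)^2 = 161051^2 = 25937424601
11^11 = 11 * 11^10 = 11 * 25937424601 = 285311670611
11^22 = (11^11)^2 = 285311670611^2 = 81402749386839761113321
11^23 = 11 * 11^22 = 11 * 81402749386839761113321 = 895430243255237372246531

Result: 895430243255237372246531
Multiplications needed: 7 (7 lines after 11^1)

11^23 = 895430243255237372246531. Using exponentiation by squaring, this requires 7 multiplications. The key idea: if the exponent is even, square the half-power; if odd, multiply by the base once.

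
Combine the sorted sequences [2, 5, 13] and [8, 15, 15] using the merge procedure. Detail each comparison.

Merging process:

Compare 2 vs 8: take 2 from left. Merged: [2]
Compare 5 vs 8: take 5 from left. Merged: [2, 5]
Compare 13 vs 8: take 8 from right. Merged: [2, 5, 8]
Compare 13 vs 15: take 13 from left. Merged: [2, 5, 8, 13]
Append remaining from right: [15, 15]. Merged: [2, 5, 8, 13, 15, 15]

Final merged array: [2, 5, 8, 13, 15, 15]
Total comparisons: 4

The merged array is [2, 5, 8, 13, 15, 15], requiring 4 comparisons. The merge step runs in O(n) time where n is the total number of elements.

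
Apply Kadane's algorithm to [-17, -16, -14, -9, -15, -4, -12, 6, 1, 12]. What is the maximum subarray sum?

Using Kadane's algorithm on [-17, -16, -14, -9, -15, -4, -12, 6, 1, 12]:

Scanning through the array:
Position 1 (value -16): max_ending_here = -16, max_so_far = -16
Position 2 (value -14): max_ending_here = -14, max_so_far = -14
Position 3 (value -9): max_ending_here = -9, max_so_far = -9
Position 4 (value -15): max_ending_here = -15, max_so_far = -9
Position 5 (value -4): max_ending_here = -4, max_so_far = -4
Position 6 (value -12): max_ending_here = -12, max_so_far = -4
Position 7 (value 6): max_ending_here = 6, max_so_far = 6
Position 8 (value 1): max_ending_here = 7, max_so_far = 7
Position 9 (value 12): max_ending_here = 19, max_so_far = 19

Maximum subarray: [6, 1, 12]
Maximum sum: 19

The maximum subarray is [6, 1, 12] with sum 19. This subarray runs from index 7 to index 9.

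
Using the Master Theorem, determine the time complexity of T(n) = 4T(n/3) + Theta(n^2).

Master Theorem for T(n) = 4T(n/3) + O(n^2):

a = 4, b = 3, c = 2
log_b(a) = log_3(4) = 1.2619

Case 3: c = 2 > log_3(4) = 1.2619
T(n) = O(n^2) = O(n^2)

For T(n) = 4T(n/3) + O(n^2): log_3(4) = 1.2619. This is Case 3 of the Master Theorem (c > log_b(a), work dominated by root), giving O(n^2).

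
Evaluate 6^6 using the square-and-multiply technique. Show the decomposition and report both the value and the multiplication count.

Computing 6^6 by squaring (build up from 6^1; each line after the first costs one multiplication):

6^1 = 6
6^2 = (6^1)^2 = 6^2 = 36
6^3 = 6 * 6^2 = 6 * 36 = 216
6^6 = (6^3)^2 = 216^2 = 46656

Result: 46656
Multiplications needed: 3 (3 lines after 6^1)

6^6 = 46656. Using exponentiation by squaring, this requires 3 multiplications. The key idea: if the exponent is even, square the half-power; if odd, multiply by the base once.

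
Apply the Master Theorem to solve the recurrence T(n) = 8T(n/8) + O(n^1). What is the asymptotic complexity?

Master Theorem for T(n) = 8T(n/8) + O(n^1):

a = 8, b = 8, c = 1
log_b(a) = log_8(8) = 1.0000

Case 2: c = 1 = log_8(8) = 1.0000
T(n) = O(n^1 log n) = O(n log n)

For T(n) = 8T(n/8) + O(n^1): log_8(8) = 1.0000. This is Case 2 of the Master Theorem (c = log_b(a), equal work at all levels), giving O(n log n).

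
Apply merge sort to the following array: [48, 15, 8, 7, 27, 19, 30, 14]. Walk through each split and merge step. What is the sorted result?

Merge sort trace:

Split: [48, 15, 8, 7, 27, 19, 30, 14] -> [48, 15, 8, 7] and [27, 19, 30, 14]
  Split: [48, 15, 8, 7] -> [48, 15] and [8, 7]
    Split: [48, 15] -> [48] and [15]
    Merge: [48] + [15] -> [15, 48]
    Split: [8, 7] -> [8] and [7]
    Merge: [8] + [7] -> [7, 8]
  Merge: [15, 48] + [7, 8] -> [7, 8, 15, 48]
  Split: [27, 19, 30, 14] -> [27, 19] and [30, 14]
    Split: [27, 19] -> [27] and [19]
    Merge: [27] + [19] -> [19, 27]
    Split: [30, 14] -> [30] and [14]
    Merge: [30] + [14] -> [14, 30]
  Merge: [19, 27] + [14, 30] -> [14, 19, 27, 30]
Merge: [7, 8, 15, 48] + [14, 19, 27, 30] -> [7, 8, 14, 15, 19, 27, 30, 48]

Final sorted array: [7, 8, 14, 15, 19, 27, 30, 48]

The merge sort proceeds by recursively splitting the array and merging sorted halves.
After all merges, the sorted array is [7, 8, 14, 15, 19, 27, 30, 48].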